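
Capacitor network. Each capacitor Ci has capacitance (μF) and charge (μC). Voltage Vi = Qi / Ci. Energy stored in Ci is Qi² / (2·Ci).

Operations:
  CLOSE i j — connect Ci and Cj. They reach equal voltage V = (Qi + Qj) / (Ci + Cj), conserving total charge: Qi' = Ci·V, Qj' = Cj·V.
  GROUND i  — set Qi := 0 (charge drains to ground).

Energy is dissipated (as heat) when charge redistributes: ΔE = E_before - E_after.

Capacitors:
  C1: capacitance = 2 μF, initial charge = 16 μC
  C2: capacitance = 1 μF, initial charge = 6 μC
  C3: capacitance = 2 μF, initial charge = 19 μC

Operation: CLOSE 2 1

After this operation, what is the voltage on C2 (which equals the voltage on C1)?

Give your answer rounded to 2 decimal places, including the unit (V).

Initial: C1(2μF, Q=16μC, V=8.00V), C2(1μF, Q=6μC, V=6.00V), C3(2μF, Q=19μC, V=9.50V)
Op 1: CLOSE 2-1: Q_total=22.00, C_total=3.00, V=7.33; Q2=7.33, Q1=14.67; dissipated=1.333

Answer: 7.33 V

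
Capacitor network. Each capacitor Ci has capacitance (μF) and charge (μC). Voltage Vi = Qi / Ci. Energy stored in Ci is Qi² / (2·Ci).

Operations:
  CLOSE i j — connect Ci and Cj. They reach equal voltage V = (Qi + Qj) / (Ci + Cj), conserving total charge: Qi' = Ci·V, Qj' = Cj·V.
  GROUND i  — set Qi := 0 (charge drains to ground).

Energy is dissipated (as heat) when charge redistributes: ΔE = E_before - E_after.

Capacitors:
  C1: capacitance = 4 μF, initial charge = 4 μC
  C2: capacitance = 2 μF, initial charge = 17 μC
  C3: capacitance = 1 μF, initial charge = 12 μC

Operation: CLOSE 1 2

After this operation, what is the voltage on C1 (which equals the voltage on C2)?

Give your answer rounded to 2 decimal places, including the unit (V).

Answer: 3.50 V

Derivation:
Initial: C1(4μF, Q=4μC, V=1.00V), C2(2μF, Q=17μC, V=8.50V), C3(1μF, Q=12μC, V=12.00V)
Op 1: CLOSE 1-2: Q_total=21.00, C_total=6.00, V=3.50; Q1=14.00, Q2=7.00; dissipated=37.500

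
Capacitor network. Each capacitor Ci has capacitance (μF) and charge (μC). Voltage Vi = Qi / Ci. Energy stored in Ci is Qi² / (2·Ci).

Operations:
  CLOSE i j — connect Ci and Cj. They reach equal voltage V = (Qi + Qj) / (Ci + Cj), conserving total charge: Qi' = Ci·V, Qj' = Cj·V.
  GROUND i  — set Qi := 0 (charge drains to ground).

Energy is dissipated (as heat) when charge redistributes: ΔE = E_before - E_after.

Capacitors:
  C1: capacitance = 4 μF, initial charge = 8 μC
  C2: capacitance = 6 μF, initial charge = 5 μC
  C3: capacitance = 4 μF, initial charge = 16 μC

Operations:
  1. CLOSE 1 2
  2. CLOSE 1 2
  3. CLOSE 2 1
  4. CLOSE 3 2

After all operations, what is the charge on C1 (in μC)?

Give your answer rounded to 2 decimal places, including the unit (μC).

Initial: C1(4μF, Q=8μC, V=2.00V), C2(6μF, Q=5μC, V=0.83V), C3(4μF, Q=16μC, V=4.00V)
Op 1: CLOSE 1-2: Q_total=13.00, C_total=10.00, V=1.30; Q1=5.20, Q2=7.80; dissipated=1.633
Op 2: CLOSE 1-2: Q_total=13.00, C_total=10.00, V=1.30; Q1=5.20, Q2=7.80; dissipated=0.000
Op 3: CLOSE 2-1: Q_total=13.00, C_total=10.00, V=1.30; Q2=7.80, Q1=5.20; dissipated=0.000
Op 4: CLOSE 3-2: Q_total=23.80, C_total=10.00, V=2.38; Q3=9.52, Q2=14.28; dissipated=8.748
Final charges: Q1=5.20, Q2=14.28, Q3=9.52

Answer: 5.20 μC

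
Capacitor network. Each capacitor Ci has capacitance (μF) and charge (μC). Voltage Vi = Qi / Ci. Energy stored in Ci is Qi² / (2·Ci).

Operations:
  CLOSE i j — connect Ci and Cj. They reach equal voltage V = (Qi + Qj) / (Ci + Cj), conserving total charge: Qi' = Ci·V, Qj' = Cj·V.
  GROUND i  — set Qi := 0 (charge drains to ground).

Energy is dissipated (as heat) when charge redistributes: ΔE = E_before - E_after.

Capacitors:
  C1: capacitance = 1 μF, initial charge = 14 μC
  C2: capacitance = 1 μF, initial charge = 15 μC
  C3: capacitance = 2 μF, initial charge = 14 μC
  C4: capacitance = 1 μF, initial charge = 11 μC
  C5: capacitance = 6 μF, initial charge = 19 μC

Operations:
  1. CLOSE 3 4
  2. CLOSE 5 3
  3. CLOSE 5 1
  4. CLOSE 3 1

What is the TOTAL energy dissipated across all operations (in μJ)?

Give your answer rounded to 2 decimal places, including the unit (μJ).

Answer: 64.99 μJ

Derivation:
Initial: C1(1μF, Q=14μC, V=14.00V), C2(1μF, Q=15μC, V=15.00V), C3(2μF, Q=14μC, V=7.00V), C4(1μF, Q=11μC, V=11.00V), C5(6μF, Q=19μC, V=3.17V)
Op 1: CLOSE 3-4: Q_total=25.00, C_total=3.00, V=8.33; Q3=16.67, Q4=8.33; dissipated=5.333
Op 2: CLOSE 5-3: Q_total=35.67, C_total=8.00, V=4.46; Q5=26.75, Q3=8.92; dissipated=20.021
Op 3: CLOSE 5-1: Q_total=40.75, C_total=7.00, V=5.82; Q5=34.93, Q1=5.82; dissipated=39.019
Op 4: CLOSE 3-1: Q_total=14.74, C_total=3.00, V=4.91; Q3=9.83, Q1=4.91; dissipated=0.619
Total dissipated: 64.992 μJ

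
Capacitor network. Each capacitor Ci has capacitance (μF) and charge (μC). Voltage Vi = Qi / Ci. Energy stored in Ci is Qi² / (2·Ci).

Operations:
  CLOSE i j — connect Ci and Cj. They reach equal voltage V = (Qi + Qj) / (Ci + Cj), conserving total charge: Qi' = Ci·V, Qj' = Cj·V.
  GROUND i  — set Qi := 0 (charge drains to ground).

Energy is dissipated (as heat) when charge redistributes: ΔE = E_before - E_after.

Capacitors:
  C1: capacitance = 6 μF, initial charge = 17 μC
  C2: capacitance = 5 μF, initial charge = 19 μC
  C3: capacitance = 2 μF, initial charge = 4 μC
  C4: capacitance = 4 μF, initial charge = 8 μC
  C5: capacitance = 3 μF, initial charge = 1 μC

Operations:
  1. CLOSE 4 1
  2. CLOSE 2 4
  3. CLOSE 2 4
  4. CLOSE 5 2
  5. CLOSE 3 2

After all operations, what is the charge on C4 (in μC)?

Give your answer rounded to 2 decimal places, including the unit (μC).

Initial: C1(6μF, Q=17μC, V=2.83V), C2(5μF, Q=19μC, V=3.80V), C3(2μF, Q=4μC, V=2.00V), C4(4μF, Q=8μC, V=2.00V), C5(3μF, Q=1μC, V=0.33V)
Op 1: CLOSE 4-1: Q_total=25.00, C_total=10.00, V=2.50; Q4=10.00, Q1=15.00; dissipated=0.833
Op 2: CLOSE 2-4: Q_total=29.00, C_total=9.00, V=3.22; Q2=16.11, Q4=12.89; dissipated=1.878
Op 3: CLOSE 2-4: Q_total=29.00, C_total=9.00, V=3.22; Q2=16.11, Q4=12.89; dissipated=0.000
Op 4: CLOSE 5-2: Q_total=17.11, C_total=8.00, V=2.14; Q5=6.42, Q2=10.69; dissipated=7.824
Op 5: CLOSE 3-2: Q_total=14.69, C_total=7.00, V=2.10; Q3=4.20, Q2=10.50; dissipated=0.014
Final charges: Q1=15.00, Q2=10.50, Q3=4.20, Q4=12.89, Q5=6.42

Answer: 12.89 μC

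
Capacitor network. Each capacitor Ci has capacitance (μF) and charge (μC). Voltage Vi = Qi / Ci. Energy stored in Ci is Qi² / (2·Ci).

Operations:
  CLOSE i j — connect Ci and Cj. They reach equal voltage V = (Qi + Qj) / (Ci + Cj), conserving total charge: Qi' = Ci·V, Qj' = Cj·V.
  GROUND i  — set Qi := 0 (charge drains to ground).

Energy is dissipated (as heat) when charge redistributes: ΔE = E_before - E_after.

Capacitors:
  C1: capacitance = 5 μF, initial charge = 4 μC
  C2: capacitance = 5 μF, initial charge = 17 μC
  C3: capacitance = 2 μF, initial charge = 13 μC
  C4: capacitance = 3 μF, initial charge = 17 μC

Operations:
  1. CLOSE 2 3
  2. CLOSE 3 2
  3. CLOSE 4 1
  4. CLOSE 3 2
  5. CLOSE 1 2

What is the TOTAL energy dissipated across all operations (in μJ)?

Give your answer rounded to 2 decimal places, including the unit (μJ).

Initial: C1(5μF, Q=4μC, V=0.80V), C2(5μF, Q=17μC, V=3.40V), C3(2μF, Q=13μC, V=6.50V), C4(3μF, Q=17μC, V=5.67V)
Op 1: CLOSE 2-3: Q_total=30.00, C_total=7.00, V=4.29; Q2=21.43, Q3=8.57; dissipated=6.864
Op 2: CLOSE 3-2: Q_total=30.00, C_total=7.00, V=4.29; Q3=8.57, Q2=21.43; dissipated=0.000
Op 3: CLOSE 4-1: Q_total=21.00, C_total=8.00, V=2.62; Q4=7.88, Q1=13.12; dissipated=22.204
Op 4: CLOSE 3-2: Q_total=30.00, C_total=7.00, V=4.29; Q3=8.57, Q2=21.43; dissipated=0.000
Op 5: CLOSE 1-2: Q_total=34.55, C_total=10.00, V=3.46; Q1=17.28, Q2=17.28; dissipated=3.447
Total dissipated: 32.516 μJ

Answer: 32.52 μJ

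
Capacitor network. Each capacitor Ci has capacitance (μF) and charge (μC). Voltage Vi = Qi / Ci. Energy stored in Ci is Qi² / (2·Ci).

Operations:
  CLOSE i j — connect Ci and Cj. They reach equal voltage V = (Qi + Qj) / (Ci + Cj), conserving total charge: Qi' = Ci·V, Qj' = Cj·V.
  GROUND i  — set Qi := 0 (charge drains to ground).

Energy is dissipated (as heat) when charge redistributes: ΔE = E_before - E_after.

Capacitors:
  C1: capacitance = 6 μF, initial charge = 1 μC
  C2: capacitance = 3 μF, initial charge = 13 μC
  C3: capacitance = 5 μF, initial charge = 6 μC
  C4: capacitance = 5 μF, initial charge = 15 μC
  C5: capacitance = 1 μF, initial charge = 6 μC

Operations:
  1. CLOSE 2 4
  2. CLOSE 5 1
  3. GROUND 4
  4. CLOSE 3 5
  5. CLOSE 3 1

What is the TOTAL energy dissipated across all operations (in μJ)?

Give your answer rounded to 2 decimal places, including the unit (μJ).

Initial: C1(6μF, Q=1μC, V=0.17V), C2(3μF, Q=13μC, V=4.33V), C3(5μF, Q=6μC, V=1.20V), C4(5μF, Q=15μC, V=3.00V), C5(1μF, Q=6μC, V=6.00V)
Op 1: CLOSE 2-4: Q_total=28.00, C_total=8.00, V=3.50; Q2=10.50, Q4=17.50; dissipated=1.667
Op 2: CLOSE 5-1: Q_total=7.00, C_total=7.00, V=1.00; Q5=1.00, Q1=6.00; dissipated=14.583
Op 3: GROUND 4: Q4=0; energy lost=30.625
Op 4: CLOSE 3-5: Q_total=7.00, C_total=6.00, V=1.17; Q3=5.83, Q5=1.17; dissipated=0.017
Op 5: CLOSE 3-1: Q_total=11.83, C_total=11.00, V=1.08; Q3=5.38, Q1=6.45; dissipated=0.038
Total dissipated: 46.930 μJ

Answer: 46.93 μJ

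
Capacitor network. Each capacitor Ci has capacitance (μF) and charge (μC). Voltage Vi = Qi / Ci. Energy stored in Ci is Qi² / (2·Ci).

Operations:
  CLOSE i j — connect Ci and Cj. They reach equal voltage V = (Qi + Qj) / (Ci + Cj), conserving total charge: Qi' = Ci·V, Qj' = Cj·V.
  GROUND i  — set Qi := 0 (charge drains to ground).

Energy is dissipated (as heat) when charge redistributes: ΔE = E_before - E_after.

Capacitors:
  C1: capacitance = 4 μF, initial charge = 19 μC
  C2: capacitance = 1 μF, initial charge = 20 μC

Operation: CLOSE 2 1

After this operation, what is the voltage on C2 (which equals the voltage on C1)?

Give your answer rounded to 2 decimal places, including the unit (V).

Initial: C1(4μF, Q=19μC, V=4.75V), C2(1μF, Q=20μC, V=20.00V)
Op 1: CLOSE 2-1: Q_total=39.00, C_total=5.00, V=7.80; Q2=7.80, Q1=31.20; dissipated=93.025

Answer: 7.80 V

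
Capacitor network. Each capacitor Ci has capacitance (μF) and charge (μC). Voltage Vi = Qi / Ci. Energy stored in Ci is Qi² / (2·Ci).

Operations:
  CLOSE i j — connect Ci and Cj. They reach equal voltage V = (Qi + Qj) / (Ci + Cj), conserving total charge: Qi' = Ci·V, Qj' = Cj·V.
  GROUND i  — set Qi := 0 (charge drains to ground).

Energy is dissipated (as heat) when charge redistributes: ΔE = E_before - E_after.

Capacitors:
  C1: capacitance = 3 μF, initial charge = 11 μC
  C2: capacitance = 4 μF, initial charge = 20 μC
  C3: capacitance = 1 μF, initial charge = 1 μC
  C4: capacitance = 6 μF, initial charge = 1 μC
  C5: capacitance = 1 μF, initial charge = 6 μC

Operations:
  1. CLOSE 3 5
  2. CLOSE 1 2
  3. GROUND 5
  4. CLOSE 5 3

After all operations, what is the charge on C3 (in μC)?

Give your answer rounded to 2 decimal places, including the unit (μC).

Answer: 1.75 μC

Derivation:
Initial: C1(3μF, Q=11μC, V=3.67V), C2(4μF, Q=20μC, V=5.00V), C3(1μF, Q=1μC, V=1.00V), C4(6μF, Q=1μC, V=0.17V), C5(1μF, Q=6μC, V=6.00V)
Op 1: CLOSE 3-5: Q_total=7.00, C_total=2.00, V=3.50; Q3=3.50, Q5=3.50; dissipated=6.250
Op 2: CLOSE 1-2: Q_total=31.00, C_total=7.00, V=4.43; Q1=13.29, Q2=17.71; dissipated=1.524
Op 3: GROUND 5: Q5=0; energy lost=6.125
Op 4: CLOSE 5-3: Q_total=3.50, C_total=2.00, V=1.75; Q5=1.75, Q3=1.75; dissipated=3.062
Final charges: Q1=13.29, Q2=17.71, Q3=1.75, Q4=1.00, Q5=1.75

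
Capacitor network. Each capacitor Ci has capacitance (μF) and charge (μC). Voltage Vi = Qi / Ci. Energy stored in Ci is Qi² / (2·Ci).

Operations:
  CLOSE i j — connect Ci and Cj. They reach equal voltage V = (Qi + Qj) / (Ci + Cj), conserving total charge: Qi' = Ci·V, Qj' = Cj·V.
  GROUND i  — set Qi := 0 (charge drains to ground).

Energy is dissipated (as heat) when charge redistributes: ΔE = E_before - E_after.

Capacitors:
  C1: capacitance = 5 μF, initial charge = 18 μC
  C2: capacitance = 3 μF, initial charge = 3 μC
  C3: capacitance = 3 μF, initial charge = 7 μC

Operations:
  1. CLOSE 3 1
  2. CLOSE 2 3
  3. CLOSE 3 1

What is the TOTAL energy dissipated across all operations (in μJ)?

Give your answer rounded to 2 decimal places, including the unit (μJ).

Initial: C1(5μF, Q=18μC, V=3.60V), C2(3μF, Q=3μC, V=1.00V), C3(3μF, Q=7μC, V=2.33V)
Op 1: CLOSE 3-1: Q_total=25.00, C_total=8.00, V=3.12; Q3=9.38, Q1=15.62; dissipated=1.504
Op 2: CLOSE 2-3: Q_total=12.38, C_total=6.00, V=2.06; Q2=6.19, Q3=6.19; dissipated=3.387
Op 3: CLOSE 3-1: Q_total=21.81, C_total=8.00, V=2.73; Q3=8.18, Q1=13.63; dissipated=1.058
Total dissipated: 5.949 μJ

Answer: 5.95 μJ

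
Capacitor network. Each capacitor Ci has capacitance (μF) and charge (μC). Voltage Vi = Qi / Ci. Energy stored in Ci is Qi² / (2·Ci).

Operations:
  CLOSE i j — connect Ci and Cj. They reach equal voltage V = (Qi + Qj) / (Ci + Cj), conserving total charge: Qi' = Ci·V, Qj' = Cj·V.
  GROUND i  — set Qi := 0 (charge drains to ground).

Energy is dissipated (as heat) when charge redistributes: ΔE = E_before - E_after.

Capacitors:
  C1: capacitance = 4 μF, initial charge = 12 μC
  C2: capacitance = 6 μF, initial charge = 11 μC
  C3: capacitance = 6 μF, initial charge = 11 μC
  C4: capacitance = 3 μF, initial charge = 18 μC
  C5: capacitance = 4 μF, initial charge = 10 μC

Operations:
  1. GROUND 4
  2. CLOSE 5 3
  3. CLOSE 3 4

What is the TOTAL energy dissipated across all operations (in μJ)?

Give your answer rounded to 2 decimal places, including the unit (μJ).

Initial: C1(4μF, Q=12μC, V=3.00V), C2(6μF, Q=11μC, V=1.83V), C3(6μF, Q=11μC, V=1.83V), C4(3μF, Q=18μC, V=6.00V), C5(4μF, Q=10μC, V=2.50V)
Op 1: GROUND 4: Q4=0; energy lost=54.000
Op 2: CLOSE 5-3: Q_total=21.00, C_total=10.00, V=2.10; Q5=8.40, Q3=12.60; dissipated=0.533
Op 3: CLOSE 3-4: Q_total=12.60, C_total=9.00, V=1.40; Q3=8.40, Q4=4.20; dissipated=4.410
Total dissipated: 58.943 μJ

Answer: 58.94 μJ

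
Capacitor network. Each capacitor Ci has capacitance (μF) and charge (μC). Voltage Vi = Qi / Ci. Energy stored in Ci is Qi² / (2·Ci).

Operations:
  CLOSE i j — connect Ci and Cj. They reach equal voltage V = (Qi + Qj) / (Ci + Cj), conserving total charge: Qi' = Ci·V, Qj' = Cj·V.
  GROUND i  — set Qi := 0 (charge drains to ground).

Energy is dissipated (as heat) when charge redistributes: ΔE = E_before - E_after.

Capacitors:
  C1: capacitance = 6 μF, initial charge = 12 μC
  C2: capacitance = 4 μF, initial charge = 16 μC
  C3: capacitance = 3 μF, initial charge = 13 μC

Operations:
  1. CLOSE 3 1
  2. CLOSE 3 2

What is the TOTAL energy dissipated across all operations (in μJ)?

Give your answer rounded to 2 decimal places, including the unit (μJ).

Answer: 6.72 μJ

Derivation:
Initial: C1(6μF, Q=12μC, V=2.00V), C2(4μF, Q=16μC, V=4.00V), C3(3μF, Q=13μC, V=4.33V)
Op 1: CLOSE 3-1: Q_total=25.00, C_total=9.00, V=2.78; Q3=8.33, Q1=16.67; dissipated=5.444
Op 2: CLOSE 3-2: Q_total=24.33, C_total=7.00, V=3.48; Q3=10.43, Q2=13.90; dissipated=1.280
Total dissipated: 6.725 μJ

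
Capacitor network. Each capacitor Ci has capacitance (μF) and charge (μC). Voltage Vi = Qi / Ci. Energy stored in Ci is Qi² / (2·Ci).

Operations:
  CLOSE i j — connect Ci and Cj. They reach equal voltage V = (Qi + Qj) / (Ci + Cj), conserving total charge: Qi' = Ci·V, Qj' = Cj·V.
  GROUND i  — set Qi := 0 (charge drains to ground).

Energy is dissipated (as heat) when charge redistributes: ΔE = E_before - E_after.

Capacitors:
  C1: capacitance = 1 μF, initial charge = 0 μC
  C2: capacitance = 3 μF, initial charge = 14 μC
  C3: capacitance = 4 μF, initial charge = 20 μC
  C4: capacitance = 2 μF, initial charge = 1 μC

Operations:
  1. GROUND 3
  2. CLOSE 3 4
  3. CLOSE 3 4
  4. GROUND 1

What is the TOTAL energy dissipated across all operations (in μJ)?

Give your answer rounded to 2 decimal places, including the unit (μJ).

Initial: C1(1μF, Q=0μC, V=0.00V), C2(3μF, Q=14μC, V=4.67V), C3(4μF, Q=20μC, V=5.00V), C4(2μF, Q=1μC, V=0.50V)
Op 1: GROUND 3: Q3=0; energy lost=50.000
Op 2: CLOSE 3-4: Q_total=1.00, C_total=6.00, V=0.17; Q3=0.67, Q4=0.33; dissipated=0.167
Op 3: CLOSE 3-4: Q_total=1.00, C_total=6.00, V=0.17; Q3=0.67, Q4=0.33; dissipated=0.000
Op 4: GROUND 1: Q1=0; energy lost=0.000
Total dissipated: 50.167 μJ

Answer: 50.17 μJ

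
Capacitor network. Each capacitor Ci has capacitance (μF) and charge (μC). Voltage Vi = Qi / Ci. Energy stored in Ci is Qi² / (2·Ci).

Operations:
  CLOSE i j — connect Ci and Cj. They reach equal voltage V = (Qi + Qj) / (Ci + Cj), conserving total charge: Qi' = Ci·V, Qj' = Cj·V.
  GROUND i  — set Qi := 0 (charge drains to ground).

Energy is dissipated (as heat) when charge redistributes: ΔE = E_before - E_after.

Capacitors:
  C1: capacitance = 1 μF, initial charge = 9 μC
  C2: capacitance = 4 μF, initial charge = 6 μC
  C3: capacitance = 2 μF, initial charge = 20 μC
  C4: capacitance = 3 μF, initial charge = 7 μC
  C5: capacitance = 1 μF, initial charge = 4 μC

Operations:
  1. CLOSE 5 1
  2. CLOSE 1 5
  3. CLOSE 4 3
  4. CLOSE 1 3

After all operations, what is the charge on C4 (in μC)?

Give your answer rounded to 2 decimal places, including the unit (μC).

Answer: 16.20 μC

Derivation:
Initial: C1(1μF, Q=9μC, V=9.00V), C2(4μF, Q=6μC, V=1.50V), C3(2μF, Q=20μC, V=10.00V), C4(3μF, Q=7μC, V=2.33V), C5(1μF, Q=4μC, V=4.00V)
Op 1: CLOSE 5-1: Q_total=13.00, C_total=2.00, V=6.50; Q5=6.50, Q1=6.50; dissipated=6.250
Op 2: CLOSE 1-5: Q_total=13.00, C_total=2.00, V=6.50; Q1=6.50, Q5=6.50; dissipated=0.000
Op 3: CLOSE 4-3: Q_total=27.00, C_total=5.00, V=5.40; Q4=16.20, Q3=10.80; dissipated=35.267
Op 4: CLOSE 1-3: Q_total=17.30, C_total=3.00, V=5.77; Q1=5.77, Q3=11.53; dissipated=0.403
Final charges: Q1=5.77, Q2=6.00, Q3=11.53, Q4=16.20, Q5=6.50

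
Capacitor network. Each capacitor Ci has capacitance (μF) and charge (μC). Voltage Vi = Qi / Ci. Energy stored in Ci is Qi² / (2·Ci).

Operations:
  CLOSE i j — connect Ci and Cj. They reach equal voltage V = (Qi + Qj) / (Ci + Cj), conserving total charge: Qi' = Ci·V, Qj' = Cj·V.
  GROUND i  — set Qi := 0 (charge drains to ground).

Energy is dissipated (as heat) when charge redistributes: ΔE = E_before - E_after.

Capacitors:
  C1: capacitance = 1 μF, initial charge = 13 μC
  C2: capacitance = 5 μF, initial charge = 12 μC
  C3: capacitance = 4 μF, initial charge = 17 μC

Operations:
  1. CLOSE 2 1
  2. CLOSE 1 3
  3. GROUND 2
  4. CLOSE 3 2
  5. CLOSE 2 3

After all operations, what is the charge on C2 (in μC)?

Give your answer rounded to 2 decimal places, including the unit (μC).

Initial: C1(1μF, Q=13μC, V=13.00V), C2(5μF, Q=12μC, V=2.40V), C3(4μF, Q=17μC, V=4.25V)
Op 1: CLOSE 2-1: Q_total=25.00, C_total=6.00, V=4.17; Q2=20.83, Q1=4.17; dissipated=46.817
Op 2: CLOSE 1-3: Q_total=21.17, C_total=5.00, V=4.23; Q1=4.23, Q3=16.93; dissipated=0.003
Op 3: GROUND 2: Q2=0; energy lost=43.403
Op 4: CLOSE 3-2: Q_total=16.93, C_total=9.00, V=1.88; Q3=7.53, Q2=9.41; dissipated=19.912
Op 5: CLOSE 2-3: Q_total=16.93, C_total=9.00, V=1.88; Q2=9.41, Q3=7.53; dissipated=0.000
Final charges: Q1=4.23, Q2=9.41, Q3=7.53

Answer: 9.41 μC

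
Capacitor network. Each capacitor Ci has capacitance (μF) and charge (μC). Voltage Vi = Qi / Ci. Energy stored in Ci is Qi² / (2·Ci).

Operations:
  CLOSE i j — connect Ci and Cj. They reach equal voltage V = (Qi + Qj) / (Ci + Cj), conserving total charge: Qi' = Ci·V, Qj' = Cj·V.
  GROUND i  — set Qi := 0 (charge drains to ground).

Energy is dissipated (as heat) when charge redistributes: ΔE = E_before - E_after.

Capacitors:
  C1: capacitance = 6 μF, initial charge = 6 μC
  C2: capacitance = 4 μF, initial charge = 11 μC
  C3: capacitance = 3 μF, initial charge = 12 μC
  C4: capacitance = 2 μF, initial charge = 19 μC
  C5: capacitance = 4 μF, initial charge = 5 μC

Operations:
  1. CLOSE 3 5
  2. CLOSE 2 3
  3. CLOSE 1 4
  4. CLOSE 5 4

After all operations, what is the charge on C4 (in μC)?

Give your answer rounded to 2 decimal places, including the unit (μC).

Initial: C1(6μF, Q=6μC, V=1.00V), C2(4μF, Q=11μC, V=2.75V), C3(3μF, Q=12μC, V=4.00V), C4(2μF, Q=19μC, V=9.50V), C5(4μF, Q=5μC, V=1.25V)
Op 1: CLOSE 3-5: Q_total=17.00, C_total=7.00, V=2.43; Q3=7.29, Q5=9.71; dissipated=6.482
Op 2: CLOSE 2-3: Q_total=18.29, C_total=7.00, V=2.61; Q2=10.45, Q3=7.84; dissipated=0.089
Op 3: CLOSE 1-4: Q_total=25.00, C_total=8.00, V=3.12; Q1=18.75, Q4=6.25; dissipated=54.188
Op 4: CLOSE 5-4: Q_total=15.96, C_total=6.00, V=2.66; Q5=10.64, Q4=5.32; dissipated=0.323
Final charges: Q1=18.75, Q2=10.45, Q3=7.84, Q4=5.32, Q5=10.64

Answer: 5.32 μC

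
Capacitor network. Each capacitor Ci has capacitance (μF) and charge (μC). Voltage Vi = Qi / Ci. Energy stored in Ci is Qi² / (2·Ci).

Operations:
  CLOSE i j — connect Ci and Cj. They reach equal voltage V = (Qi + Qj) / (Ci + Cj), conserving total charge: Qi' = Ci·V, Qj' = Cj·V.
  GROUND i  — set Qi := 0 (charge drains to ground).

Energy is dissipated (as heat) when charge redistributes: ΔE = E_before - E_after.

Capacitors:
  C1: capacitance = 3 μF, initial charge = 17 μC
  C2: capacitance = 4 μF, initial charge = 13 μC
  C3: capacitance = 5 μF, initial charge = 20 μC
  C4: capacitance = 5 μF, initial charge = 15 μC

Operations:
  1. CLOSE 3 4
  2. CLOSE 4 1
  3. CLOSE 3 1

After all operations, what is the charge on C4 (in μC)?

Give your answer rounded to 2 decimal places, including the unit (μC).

Initial: C1(3μF, Q=17μC, V=5.67V), C2(4μF, Q=13μC, V=3.25V), C3(5μF, Q=20μC, V=4.00V), C4(5μF, Q=15μC, V=3.00V)
Op 1: CLOSE 3-4: Q_total=35.00, C_total=10.00, V=3.50; Q3=17.50, Q4=17.50; dissipated=1.250
Op 2: CLOSE 4-1: Q_total=34.50, C_total=8.00, V=4.31; Q4=21.56, Q1=12.94; dissipated=4.401
Op 3: CLOSE 3-1: Q_total=30.44, C_total=8.00, V=3.80; Q3=19.02, Q1=11.41; dissipated=0.619
Final charges: Q1=11.41, Q2=13.00, Q3=19.02, Q4=21.56

Answer: 21.56 μC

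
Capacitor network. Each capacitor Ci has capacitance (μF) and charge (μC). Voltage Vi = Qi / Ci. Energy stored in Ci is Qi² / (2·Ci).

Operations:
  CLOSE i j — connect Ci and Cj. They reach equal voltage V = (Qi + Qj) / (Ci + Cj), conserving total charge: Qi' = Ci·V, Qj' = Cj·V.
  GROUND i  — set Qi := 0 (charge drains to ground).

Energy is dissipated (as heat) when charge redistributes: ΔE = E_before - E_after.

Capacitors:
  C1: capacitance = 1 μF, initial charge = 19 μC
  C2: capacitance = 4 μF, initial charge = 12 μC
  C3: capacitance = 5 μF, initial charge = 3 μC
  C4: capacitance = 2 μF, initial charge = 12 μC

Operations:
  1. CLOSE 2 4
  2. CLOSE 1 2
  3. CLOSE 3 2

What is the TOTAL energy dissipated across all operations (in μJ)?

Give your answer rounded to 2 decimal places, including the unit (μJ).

Initial: C1(1μF, Q=19μC, V=19.00V), C2(4μF, Q=12μC, V=3.00V), C3(5μF, Q=3μC, V=0.60V), C4(2μF, Q=12μC, V=6.00V)
Op 1: CLOSE 2-4: Q_total=24.00, C_total=6.00, V=4.00; Q2=16.00, Q4=8.00; dissipated=6.000
Op 2: CLOSE 1-2: Q_total=35.00, C_total=5.00, V=7.00; Q1=7.00, Q2=28.00; dissipated=90.000
Op 3: CLOSE 3-2: Q_total=31.00, C_total=9.00, V=3.44; Q3=17.22, Q2=13.78; dissipated=45.511
Total dissipated: 141.511 μJ

Answer: 141.51 μJ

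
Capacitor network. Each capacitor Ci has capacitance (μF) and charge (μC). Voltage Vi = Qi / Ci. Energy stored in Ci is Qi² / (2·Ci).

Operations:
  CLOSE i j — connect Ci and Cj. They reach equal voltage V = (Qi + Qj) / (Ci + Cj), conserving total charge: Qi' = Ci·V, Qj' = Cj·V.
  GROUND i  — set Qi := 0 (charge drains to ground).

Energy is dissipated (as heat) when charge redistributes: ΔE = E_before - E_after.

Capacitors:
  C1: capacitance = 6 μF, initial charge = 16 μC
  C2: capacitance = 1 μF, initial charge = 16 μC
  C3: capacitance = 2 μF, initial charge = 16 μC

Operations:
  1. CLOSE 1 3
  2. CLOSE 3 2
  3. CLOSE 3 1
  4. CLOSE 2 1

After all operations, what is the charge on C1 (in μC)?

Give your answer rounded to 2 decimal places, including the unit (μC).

Answer: 32.57 μC

Derivation:
Initial: C1(6μF, Q=16μC, V=2.67V), C2(1μF, Q=16μC, V=16.00V), C3(2μF, Q=16μC, V=8.00V)
Op 1: CLOSE 1-3: Q_total=32.00, C_total=8.00, V=4.00; Q1=24.00, Q3=8.00; dissipated=21.333
Op 2: CLOSE 3-2: Q_total=24.00, C_total=3.00, V=8.00; Q3=16.00, Q2=8.00; dissipated=48.000
Op 3: CLOSE 3-1: Q_total=40.00, C_total=8.00, V=5.00; Q3=10.00, Q1=30.00; dissipated=12.000
Op 4: CLOSE 2-1: Q_total=38.00, C_total=7.00, V=5.43; Q2=5.43, Q1=32.57; dissipated=3.857
Final charges: Q1=32.57, Q2=5.43, Q3=10.00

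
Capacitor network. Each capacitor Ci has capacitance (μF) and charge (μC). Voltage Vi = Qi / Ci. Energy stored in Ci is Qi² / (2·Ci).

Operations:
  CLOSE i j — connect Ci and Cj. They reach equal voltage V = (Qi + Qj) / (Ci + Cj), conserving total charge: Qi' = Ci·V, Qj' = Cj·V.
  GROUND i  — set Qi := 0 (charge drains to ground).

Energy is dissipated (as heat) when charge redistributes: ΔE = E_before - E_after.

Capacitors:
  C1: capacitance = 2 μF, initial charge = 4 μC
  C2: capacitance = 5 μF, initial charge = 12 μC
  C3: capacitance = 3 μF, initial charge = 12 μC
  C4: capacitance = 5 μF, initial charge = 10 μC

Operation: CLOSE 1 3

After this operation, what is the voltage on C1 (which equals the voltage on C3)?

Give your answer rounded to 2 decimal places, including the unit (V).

Answer: 3.20 V

Derivation:
Initial: C1(2μF, Q=4μC, V=2.00V), C2(5μF, Q=12μC, V=2.40V), C3(3μF, Q=12μC, V=4.00V), C4(5μF, Q=10μC, V=2.00V)
Op 1: CLOSE 1-3: Q_total=16.00, C_total=5.00, V=3.20; Q1=6.40, Q3=9.60; dissipated=2.400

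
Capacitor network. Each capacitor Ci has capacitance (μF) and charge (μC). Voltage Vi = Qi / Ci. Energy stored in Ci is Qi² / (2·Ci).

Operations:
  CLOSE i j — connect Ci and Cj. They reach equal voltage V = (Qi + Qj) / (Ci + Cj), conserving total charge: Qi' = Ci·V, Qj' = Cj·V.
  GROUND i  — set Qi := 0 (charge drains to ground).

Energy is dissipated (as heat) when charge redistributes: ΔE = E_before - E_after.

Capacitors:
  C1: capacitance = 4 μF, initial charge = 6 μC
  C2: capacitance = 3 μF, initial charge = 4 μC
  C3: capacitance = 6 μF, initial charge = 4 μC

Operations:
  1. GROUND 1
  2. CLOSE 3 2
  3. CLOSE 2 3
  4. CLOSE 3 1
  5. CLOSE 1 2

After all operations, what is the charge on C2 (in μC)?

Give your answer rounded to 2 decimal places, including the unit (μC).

Answer: 2.06 μC

Derivation:
Initial: C1(4μF, Q=6μC, V=1.50V), C2(3μF, Q=4μC, V=1.33V), C3(6μF, Q=4μC, V=0.67V)
Op 1: GROUND 1: Q1=0; energy lost=4.500
Op 2: CLOSE 3-2: Q_total=8.00, C_total=9.00, V=0.89; Q3=5.33, Q2=2.67; dissipated=0.444
Op 3: CLOSE 2-3: Q_total=8.00, C_total=9.00, V=0.89; Q2=2.67, Q3=5.33; dissipated=0.000
Op 4: CLOSE 3-1: Q_total=5.33, C_total=10.00, V=0.53; Q3=3.20, Q1=2.13; dissipated=0.948
Op 5: CLOSE 1-2: Q_total=4.80, C_total=7.00, V=0.69; Q1=2.74, Q2=2.06; dissipated=0.108
Final charges: Q1=2.74, Q2=2.06, Q3=3.20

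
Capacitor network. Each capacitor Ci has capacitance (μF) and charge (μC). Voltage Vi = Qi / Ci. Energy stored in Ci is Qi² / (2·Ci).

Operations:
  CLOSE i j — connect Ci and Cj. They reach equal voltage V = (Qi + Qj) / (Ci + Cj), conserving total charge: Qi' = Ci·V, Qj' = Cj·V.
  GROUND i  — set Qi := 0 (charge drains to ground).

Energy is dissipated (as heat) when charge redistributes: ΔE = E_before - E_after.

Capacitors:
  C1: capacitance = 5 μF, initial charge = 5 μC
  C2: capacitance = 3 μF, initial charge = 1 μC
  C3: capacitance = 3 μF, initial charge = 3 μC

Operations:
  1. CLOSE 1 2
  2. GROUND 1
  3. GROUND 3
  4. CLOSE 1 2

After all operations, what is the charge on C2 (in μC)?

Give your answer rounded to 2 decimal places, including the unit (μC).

Initial: C1(5μF, Q=5μC, V=1.00V), C2(3μF, Q=1μC, V=0.33V), C3(3μF, Q=3μC, V=1.00V)
Op 1: CLOSE 1-2: Q_total=6.00, C_total=8.00, V=0.75; Q1=3.75, Q2=2.25; dissipated=0.417
Op 2: GROUND 1: Q1=0; energy lost=1.406
Op 3: GROUND 3: Q3=0; energy lost=1.500
Op 4: CLOSE 1-2: Q_total=2.25, C_total=8.00, V=0.28; Q1=1.41, Q2=0.84; dissipated=0.527
Final charges: Q1=1.41, Q2=0.84, Q3=0.00

Answer: 0.84 μC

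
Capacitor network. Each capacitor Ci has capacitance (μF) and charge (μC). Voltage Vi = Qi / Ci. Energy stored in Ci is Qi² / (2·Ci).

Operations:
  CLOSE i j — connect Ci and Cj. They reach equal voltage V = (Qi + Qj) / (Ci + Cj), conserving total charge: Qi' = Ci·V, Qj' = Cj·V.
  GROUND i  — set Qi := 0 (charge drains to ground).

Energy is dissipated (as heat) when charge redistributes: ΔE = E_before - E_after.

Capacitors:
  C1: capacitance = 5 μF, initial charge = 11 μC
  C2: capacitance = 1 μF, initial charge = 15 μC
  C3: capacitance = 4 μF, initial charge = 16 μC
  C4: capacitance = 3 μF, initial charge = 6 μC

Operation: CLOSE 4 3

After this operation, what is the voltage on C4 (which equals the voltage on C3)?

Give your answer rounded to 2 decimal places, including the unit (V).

Initial: C1(5μF, Q=11μC, V=2.20V), C2(1μF, Q=15μC, V=15.00V), C3(4μF, Q=16μC, V=4.00V), C4(3μF, Q=6μC, V=2.00V)
Op 1: CLOSE 4-3: Q_total=22.00, C_total=7.00, V=3.14; Q4=9.43, Q3=12.57; dissipated=3.429

Answer: 3.14 V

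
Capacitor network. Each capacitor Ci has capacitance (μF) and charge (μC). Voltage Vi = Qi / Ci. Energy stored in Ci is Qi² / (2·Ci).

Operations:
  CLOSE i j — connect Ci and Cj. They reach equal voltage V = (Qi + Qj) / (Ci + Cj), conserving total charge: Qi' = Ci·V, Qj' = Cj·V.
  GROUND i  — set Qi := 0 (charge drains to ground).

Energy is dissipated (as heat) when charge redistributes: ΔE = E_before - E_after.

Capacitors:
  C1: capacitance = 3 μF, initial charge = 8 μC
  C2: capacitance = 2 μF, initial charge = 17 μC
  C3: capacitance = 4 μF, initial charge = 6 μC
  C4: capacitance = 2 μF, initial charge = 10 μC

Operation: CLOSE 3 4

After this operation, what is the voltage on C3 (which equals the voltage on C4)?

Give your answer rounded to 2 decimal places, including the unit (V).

Answer: 2.67 V

Derivation:
Initial: C1(3μF, Q=8μC, V=2.67V), C2(2μF, Q=17μC, V=8.50V), C3(4μF, Q=6μC, V=1.50V), C4(2μF, Q=10μC, V=5.00V)
Op 1: CLOSE 3-4: Q_total=16.00, C_total=6.00, V=2.67; Q3=10.67, Q4=5.33; dissipated=8.167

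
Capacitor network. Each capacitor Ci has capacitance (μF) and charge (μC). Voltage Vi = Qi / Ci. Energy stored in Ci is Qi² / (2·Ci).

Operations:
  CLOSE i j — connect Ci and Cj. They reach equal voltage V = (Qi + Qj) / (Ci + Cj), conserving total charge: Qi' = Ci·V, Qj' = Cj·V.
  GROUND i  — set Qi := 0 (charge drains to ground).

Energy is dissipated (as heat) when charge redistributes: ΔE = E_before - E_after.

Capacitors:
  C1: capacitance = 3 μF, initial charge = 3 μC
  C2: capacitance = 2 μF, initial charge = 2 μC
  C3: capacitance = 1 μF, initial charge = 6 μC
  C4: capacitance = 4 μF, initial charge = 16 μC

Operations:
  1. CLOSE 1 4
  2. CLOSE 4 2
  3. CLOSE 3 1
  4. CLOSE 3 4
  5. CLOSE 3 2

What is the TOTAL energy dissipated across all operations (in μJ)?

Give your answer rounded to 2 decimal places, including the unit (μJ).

Answer: 14.52 μJ

Derivation:
Initial: C1(3μF, Q=3μC, V=1.00V), C2(2μF, Q=2μC, V=1.00V), C3(1μF, Q=6μC, V=6.00V), C4(4μF, Q=16μC, V=4.00V)
Op 1: CLOSE 1-4: Q_total=19.00, C_total=7.00, V=2.71; Q1=8.14, Q4=10.86; dissipated=7.714
Op 2: CLOSE 4-2: Q_total=12.86, C_total=6.00, V=2.14; Q4=8.57, Q2=4.29; dissipated=1.959
Op 3: CLOSE 3-1: Q_total=14.14, C_total=4.00, V=3.54; Q3=3.54, Q1=10.61; dissipated=4.048
Op 4: CLOSE 3-4: Q_total=12.11, C_total=5.00, V=2.42; Q3=2.42, Q4=9.69; dissipated=0.776
Op 5: CLOSE 3-2: Q_total=6.71, C_total=3.00, V=2.24; Q3=2.24, Q2=4.47; dissipated=0.026
Total dissipated: 14.524 μJ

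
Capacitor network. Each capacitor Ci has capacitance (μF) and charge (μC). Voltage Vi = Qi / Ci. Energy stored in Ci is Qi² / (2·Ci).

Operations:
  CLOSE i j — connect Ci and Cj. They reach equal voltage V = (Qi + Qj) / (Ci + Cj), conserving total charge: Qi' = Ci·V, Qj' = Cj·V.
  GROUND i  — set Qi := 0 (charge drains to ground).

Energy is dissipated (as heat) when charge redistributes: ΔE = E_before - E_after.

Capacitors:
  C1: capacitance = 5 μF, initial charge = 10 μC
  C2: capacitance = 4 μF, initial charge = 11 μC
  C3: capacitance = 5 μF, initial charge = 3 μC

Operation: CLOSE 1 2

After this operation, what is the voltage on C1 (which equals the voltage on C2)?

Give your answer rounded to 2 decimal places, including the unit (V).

Initial: C1(5μF, Q=10μC, V=2.00V), C2(4μF, Q=11μC, V=2.75V), C3(5μF, Q=3μC, V=0.60V)
Op 1: CLOSE 1-2: Q_total=21.00, C_total=9.00, V=2.33; Q1=11.67, Q2=9.33; dissipated=0.625

Answer: 2.33 V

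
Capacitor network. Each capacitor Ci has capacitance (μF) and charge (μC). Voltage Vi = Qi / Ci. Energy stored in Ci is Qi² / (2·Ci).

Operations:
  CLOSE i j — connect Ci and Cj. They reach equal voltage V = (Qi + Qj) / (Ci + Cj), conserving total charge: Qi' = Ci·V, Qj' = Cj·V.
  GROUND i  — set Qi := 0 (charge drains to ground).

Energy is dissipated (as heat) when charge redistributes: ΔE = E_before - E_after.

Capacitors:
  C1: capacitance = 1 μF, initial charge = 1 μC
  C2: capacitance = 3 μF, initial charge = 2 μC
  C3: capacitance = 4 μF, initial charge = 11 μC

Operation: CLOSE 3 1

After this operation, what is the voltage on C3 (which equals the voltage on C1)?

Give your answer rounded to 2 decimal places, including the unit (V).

Answer: 2.40 V

Derivation:
Initial: C1(1μF, Q=1μC, V=1.00V), C2(3μF, Q=2μC, V=0.67V), C3(4μF, Q=11μC, V=2.75V)
Op 1: CLOSE 3-1: Q_total=12.00, C_total=5.00, V=2.40; Q3=9.60, Q1=2.40; dissipated=1.225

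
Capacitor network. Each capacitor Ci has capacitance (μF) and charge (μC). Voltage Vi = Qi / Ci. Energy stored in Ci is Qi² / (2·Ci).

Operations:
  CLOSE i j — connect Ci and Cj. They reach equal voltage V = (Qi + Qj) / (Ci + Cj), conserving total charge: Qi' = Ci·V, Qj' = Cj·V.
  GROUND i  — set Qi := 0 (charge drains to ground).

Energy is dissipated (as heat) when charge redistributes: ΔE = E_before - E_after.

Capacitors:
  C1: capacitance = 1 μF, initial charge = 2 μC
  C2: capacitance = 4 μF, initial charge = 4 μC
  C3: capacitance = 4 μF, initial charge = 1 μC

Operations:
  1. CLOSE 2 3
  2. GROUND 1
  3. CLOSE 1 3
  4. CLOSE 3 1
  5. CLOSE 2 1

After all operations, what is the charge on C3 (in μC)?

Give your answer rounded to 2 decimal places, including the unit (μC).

Initial: C1(1μF, Q=2μC, V=2.00V), C2(4μF, Q=4μC, V=1.00V), C3(4μF, Q=1μC, V=0.25V)
Op 1: CLOSE 2-3: Q_total=5.00, C_total=8.00, V=0.62; Q2=2.50, Q3=2.50; dissipated=0.562
Op 2: GROUND 1: Q1=0; energy lost=2.000
Op 3: CLOSE 1-3: Q_total=2.50, C_total=5.00, V=0.50; Q1=0.50, Q3=2.00; dissipated=0.156
Op 4: CLOSE 3-1: Q_total=2.50, C_total=5.00, V=0.50; Q3=2.00, Q1=0.50; dissipated=0.000
Op 5: CLOSE 2-1: Q_total=3.00, C_total=5.00, V=0.60; Q2=2.40, Q1=0.60; dissipated=0.006
Final charges: Q1=0.60, Q2=2.40, Q3=2.00

Answer: 2.00 μC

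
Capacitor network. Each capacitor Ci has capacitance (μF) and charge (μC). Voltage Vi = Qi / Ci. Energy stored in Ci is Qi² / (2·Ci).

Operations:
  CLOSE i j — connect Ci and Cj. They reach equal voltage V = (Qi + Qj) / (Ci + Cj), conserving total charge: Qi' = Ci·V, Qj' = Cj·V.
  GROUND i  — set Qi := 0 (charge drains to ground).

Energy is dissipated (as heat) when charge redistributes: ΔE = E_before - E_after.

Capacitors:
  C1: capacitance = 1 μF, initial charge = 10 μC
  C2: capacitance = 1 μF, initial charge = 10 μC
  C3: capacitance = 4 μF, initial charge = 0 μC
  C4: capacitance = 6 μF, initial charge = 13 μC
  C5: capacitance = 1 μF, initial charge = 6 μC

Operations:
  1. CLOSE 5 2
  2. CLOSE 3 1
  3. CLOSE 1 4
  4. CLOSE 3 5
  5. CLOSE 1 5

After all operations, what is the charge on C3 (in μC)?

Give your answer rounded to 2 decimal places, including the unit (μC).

Initial: C1(1μF, Q=10μC, V=10.00V), C2(1μF, Q=10μC, V=10.00V), C3(4μF, Q=0μC, V=0.00V), C4(6μF, Q=13μC, V=2.17V), C5(1μF, Q=6μC, V=6.00V)
Op 1: CLOSE 5-2: Q_total=16.00, C_total=2.00, V=8.00; Q5=8.00, Q2=8.00; dissipated=4.000
Op 2: CLOSE 3-1: Q_total=10.00, C_total=5.00, V=2.00; Q3=8.00, Q1=2.00; dissipated=40.000
Op 3: CLOSE 1-4: Q_total=15.00, C_total=7.00, V=2.14; Q1=2.14, Q4=12.86; dissipated=0.012
Op 4: CLOSE 3-5: Q_total=16.00, C_total=5.00, V=3.20; Q3=12.80, Q5=3.20; dissipated=14.400
Op 5: CLOSE 1-5: Q_total=5.34, C_total=2.00, V=2.67; Q1=2.67, Q5=2.67; dissipated=0.279
Final charges: Q1=2.67, Q2=8.00, Q3=12.80, Q4=12.86, Q5=2.67

Answer: 12.80 μC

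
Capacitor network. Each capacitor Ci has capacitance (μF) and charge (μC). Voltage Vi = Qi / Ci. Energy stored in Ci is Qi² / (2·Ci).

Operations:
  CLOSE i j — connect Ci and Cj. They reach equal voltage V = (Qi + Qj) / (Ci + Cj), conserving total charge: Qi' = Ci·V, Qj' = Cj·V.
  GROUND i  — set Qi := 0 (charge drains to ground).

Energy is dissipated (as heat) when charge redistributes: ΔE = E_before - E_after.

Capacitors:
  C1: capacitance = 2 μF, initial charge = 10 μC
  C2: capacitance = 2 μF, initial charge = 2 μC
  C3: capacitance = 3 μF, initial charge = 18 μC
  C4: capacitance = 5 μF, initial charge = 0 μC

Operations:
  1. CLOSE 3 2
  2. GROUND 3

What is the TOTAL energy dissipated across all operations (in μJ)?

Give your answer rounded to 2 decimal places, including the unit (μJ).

Answer: 39.00 μJ

Derivation:
Initial: C1(2μF, Q=10μC, V=5.00V), C2(2μF, Q=2μC, V=1.00V), C3(3μF, Q=18μC, V=6.00V), C4(5μF, Q=0μC, V=0.00V)
Op 1: CLOSE 3-2: Q_total=20.00, C_total=5.00, V=4.00; Q3=12.00, Q2=8.00; dissipated=15.000
Op 2: GROUND 3: Q3=0; energy lost=24.000
Total dissipated: 39.000 μJ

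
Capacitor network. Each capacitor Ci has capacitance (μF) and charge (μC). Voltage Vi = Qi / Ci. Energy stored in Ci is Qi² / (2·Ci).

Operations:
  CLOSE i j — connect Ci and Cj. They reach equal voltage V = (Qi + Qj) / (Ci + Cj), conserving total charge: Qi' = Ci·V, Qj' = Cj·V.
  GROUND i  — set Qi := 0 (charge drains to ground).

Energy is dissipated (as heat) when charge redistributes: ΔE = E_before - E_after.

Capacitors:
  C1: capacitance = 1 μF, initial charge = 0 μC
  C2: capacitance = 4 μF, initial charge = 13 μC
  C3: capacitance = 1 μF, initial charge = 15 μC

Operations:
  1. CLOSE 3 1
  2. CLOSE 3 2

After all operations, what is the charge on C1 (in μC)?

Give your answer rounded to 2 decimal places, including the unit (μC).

Initial: C1(1μF, Q=0μC, V=0.00V), C2(4μF, Q=13μC, V=3.25V), C3(1μF, Q=15μC, V=15.00V)
Op 1: CLOSE 3-1: Q_total=15.00, C_total=2.00, V=7.50; Q3=7.50, Q1=7.50; dissipated=56.250
Op 2: CLOSE 3-2: Q_total=20.50, C_total=5.00, V=4.10; Q3=4.10, Q2=16.40; dissipated=7.225
Final charges: Q1=7.50, Q2=16.40, Q3=4.10

Answer: 7.50 μC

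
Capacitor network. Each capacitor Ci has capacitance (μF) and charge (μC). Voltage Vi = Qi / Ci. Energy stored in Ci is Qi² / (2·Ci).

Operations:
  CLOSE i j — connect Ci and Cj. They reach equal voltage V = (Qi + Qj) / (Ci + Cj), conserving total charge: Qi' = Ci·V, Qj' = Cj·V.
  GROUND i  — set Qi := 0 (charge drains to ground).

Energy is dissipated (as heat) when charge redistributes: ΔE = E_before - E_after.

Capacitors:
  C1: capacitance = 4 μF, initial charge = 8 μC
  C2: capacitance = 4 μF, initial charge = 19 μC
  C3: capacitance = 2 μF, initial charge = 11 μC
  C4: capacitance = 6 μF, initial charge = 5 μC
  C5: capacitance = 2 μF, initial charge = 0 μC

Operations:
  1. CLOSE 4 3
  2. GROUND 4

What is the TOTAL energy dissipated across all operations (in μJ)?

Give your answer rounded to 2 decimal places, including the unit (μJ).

Initial: C1(4μF, Q=8μC, V=2.00V), C2(4μF, Q=19μC, V=4.75V), C3(2μF, Q=11μC, V=5.50V), C4(6μF, Q=5μC, V=0.83V), C5(2μF, Q=0μC, V=0.00V)
Op 1: CLOSE 4-3: Q_total=16.00, C_total=8.00, V=2.00; Q4=12.00, Q3=4.00; dissipated=16.333
Op 2: GROUND 4: Q4=0; energy lost=12.000
Total dissipated: 28.333 μJ

Answer: 28.33 μJ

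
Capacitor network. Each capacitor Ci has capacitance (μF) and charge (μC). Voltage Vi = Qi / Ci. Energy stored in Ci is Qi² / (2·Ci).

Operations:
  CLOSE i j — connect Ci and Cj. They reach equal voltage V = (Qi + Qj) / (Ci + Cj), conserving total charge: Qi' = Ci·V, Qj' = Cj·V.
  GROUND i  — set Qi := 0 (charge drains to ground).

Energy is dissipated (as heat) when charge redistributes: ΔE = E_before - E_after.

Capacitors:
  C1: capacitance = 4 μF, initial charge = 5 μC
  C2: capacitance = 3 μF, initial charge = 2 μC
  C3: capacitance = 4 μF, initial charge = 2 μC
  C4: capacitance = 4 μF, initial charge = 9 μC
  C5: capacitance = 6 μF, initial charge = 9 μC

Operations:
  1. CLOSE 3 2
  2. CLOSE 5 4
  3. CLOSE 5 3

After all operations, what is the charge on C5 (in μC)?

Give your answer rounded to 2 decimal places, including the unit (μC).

Answer: 7.85 μC

Derivation:
Initial: C1(4μF, Q=5μC, V=1.25V), C2(3μF, Q=2μC, V=0.67V), C3(4μF, Q=2μC, V=0.50V), C4(4μF, Q=9μC, V=2.25V), C5(6μF, Q=9μC, V=1.50V)
Op 1: CLOSE 3-2: Q_total=4.00, C_total=7.00, V=0.57; Q3=2.29, Q2=1.71; dissipated=0.024
Op 2: CLOSE 5-4: Q_total=18.00, C_total=10.00, V=1.80; Q5=10.80, Q4=7.20; dissipated=0.675
Op 3: CLOSE 5-3: Q_total=13.09, C_total=10.00, V=1.31; Q5=7.85, Q3=5.23; dissipated=1.811
Final charges: Q1=5.00, Q2=1.71, Q3=5.23, Q4=7.20, Q5=7.85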